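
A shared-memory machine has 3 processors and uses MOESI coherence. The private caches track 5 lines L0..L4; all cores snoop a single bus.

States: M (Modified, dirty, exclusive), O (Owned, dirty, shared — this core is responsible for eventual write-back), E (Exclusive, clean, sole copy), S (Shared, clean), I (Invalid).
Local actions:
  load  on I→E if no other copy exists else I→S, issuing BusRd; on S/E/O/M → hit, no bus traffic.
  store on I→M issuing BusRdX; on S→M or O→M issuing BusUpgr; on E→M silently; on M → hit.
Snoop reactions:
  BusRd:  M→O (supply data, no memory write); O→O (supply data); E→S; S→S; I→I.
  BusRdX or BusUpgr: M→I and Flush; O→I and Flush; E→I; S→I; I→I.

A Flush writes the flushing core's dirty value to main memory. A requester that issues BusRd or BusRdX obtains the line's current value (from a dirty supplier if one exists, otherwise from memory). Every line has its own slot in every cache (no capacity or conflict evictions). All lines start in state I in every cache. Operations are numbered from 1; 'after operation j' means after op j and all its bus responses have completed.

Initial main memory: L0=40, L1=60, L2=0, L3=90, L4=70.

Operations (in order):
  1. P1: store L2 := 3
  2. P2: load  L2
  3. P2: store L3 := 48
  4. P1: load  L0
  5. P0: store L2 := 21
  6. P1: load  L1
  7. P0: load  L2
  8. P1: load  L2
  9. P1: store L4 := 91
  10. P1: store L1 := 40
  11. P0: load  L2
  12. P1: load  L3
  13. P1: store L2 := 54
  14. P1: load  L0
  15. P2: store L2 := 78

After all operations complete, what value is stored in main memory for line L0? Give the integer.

1. P1: store L2 := 3  bus=[BusRdX]  L2: P0=I P1=M P2=I  mem[L2]=0
2. P2: load  L2  bus=[BusRd]  L2: P0=I P1=O P2=S  mem[L2]=0
3. P2: store L3 := 48  bus=[BusRdX]  L3: P0=I P1=I P2=M  mem[L3]=90
4. P1: load  L0  bus=[BusRd]  L0: P0=I P1=E P2=I  mem[L0]=40
5. P0: store L2 := 21  bus=[BusRdX,Flush]  L2: P0=M P1=I P2=I  mem[L2]=3
6. P1: load  L1  bus=[BusRd]  L1: P0=I P1=E P2=I  mem[L1]=60
7. P0: load  L2  bus=[-]  L2: P0=M P1=I P2=I  mem[L2]=3
8. P1: load  L2  bus=[BusRd]  L2: P0=O P1=S P2=I  mem[L2]=3
9. P1: store L4 := 91  bus=[BusRdX]  L4: P0=I P1=M P2=I  mem[L4]=70
10. P1: store L1 := 40  bus=[-]  L1: P0=I P1=M P2=I  mem[L1]=60
11. P0: load  L2  bus=[-]  L2: P0=O P1=S P2=I  mem[L2]=3
12. P1: load  L3  bus=[BusRd]  L3: P0=I P1=S P2=O  mem[L3]=90
13. P1: store L2 := 54  bus=[BusUpgr,Flush]  L2: P0=I P1=M P2=I  mem[L2]=21
14. P1: load  L0  bus=[-]  L0: P0=I P1=E P2=I  mem[L0]=40
15. P2: store L2 := 78  bus=[BusRdX,Flush]  L2: P0=I P1=I P2=M  mem[L2]=54

memory[L0] = 40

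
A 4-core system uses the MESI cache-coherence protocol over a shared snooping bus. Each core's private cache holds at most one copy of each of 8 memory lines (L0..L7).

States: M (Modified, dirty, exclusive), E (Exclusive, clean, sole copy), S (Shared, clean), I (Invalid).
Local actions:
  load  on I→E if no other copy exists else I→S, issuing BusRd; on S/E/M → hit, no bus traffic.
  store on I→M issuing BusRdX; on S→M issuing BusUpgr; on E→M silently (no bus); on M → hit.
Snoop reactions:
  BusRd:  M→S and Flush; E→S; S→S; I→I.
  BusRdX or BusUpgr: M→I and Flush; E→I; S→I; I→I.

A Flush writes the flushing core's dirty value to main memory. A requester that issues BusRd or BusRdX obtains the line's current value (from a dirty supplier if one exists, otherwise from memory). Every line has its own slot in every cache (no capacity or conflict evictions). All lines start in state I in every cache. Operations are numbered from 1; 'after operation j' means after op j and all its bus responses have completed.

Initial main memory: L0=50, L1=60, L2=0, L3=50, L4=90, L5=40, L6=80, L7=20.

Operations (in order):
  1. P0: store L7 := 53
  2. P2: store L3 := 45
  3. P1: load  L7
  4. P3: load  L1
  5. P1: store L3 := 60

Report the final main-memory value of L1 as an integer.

  op1 P0: store L7 := 53 → M/I/I/I on L7; bus BusRdX; mem=20
  op2 P2: store L3 := 45 → I/I/M/I on L3; bus BusRdX; mem=50
  op3 P1: load  L7 → S/S/I/I on L7; bus BusRd Flush; mem=53
  op4 P3: load  L1 → I/I/I/E on L1; bus BusRd; mem=60
  op5 P1: store L3 := 60 → I/M/I/I on L3; bus BusRdX Flush; mem=45

memory[L1] = 60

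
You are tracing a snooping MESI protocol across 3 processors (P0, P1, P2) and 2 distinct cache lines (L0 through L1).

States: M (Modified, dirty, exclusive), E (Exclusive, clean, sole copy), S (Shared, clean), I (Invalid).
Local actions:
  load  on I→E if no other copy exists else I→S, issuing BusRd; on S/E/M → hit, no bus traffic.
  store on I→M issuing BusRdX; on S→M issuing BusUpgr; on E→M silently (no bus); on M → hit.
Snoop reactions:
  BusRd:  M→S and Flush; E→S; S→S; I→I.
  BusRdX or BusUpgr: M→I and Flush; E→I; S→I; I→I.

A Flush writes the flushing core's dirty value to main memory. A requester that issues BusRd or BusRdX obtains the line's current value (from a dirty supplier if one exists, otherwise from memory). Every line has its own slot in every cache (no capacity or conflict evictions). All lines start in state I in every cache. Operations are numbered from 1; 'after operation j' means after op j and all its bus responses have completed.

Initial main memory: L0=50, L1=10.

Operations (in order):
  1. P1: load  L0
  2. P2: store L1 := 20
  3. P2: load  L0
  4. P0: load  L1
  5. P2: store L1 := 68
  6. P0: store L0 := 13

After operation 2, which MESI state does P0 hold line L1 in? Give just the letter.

state = I

  op1 P1: load  L0 → I/E/I on L0; bus BusRd; mem=50
  op2 P2: store L1 := 20 → I/I/M on L1; bus BusRdX; mem=10
  op3 P2: load  L0 → I/S/S on L0; bus BusRd; mem=50
  op4 P0: load  L1 → S/I/S on L1; bus BusRd Flush; mem=20
  op5 P2: store L1 := 68 → I/I/M on L1; bus BusUpgr; mem=20
  op6 P0: store L0 := 13 → M/I/I on L0; bus BusRdX; mem=50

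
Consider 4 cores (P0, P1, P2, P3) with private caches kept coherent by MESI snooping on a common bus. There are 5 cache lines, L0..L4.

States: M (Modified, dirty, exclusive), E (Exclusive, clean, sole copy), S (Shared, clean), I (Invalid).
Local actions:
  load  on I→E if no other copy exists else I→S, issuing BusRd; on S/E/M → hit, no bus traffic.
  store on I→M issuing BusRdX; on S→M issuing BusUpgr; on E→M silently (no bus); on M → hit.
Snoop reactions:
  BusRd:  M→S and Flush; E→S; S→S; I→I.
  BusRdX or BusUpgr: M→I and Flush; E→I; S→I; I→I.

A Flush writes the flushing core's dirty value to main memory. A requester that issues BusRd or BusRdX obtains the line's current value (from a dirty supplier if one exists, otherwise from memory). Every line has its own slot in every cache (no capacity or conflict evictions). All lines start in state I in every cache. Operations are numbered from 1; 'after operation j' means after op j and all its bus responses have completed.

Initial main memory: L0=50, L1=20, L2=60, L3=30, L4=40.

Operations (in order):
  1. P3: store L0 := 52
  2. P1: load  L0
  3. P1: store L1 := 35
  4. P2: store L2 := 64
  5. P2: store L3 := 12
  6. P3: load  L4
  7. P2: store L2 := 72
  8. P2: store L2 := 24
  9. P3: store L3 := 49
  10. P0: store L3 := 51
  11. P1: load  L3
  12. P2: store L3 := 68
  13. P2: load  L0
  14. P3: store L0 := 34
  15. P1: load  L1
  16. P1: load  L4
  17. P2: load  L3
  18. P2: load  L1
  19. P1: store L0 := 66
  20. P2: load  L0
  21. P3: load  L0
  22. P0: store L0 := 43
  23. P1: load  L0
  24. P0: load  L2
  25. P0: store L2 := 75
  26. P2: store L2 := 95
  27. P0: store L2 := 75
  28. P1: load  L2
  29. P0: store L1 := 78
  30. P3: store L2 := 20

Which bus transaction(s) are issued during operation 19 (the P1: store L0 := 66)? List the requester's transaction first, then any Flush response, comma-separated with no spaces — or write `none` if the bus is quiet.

  op1 P3: store L0 := 52 → I/I/I/M on L0; bus BusRdX; mem=50
  op2 P1: load  L0 → I/S/I/S on L0; bus BusRd Flush; mem=52
  op3 P1: store L1 := 35 → I/M/I/I on L1; bus BusRdX; mem=20
  op4 P2: store L2 := 64 → I/I/M/I on L2; bus BusRdX; mem=60
  op5 P2: store L3 := 12 → I/I/M/I on L3; bus BusRdX; mem=30
  op6 P3: load  L4 → I/I/I/E on L4; bus BusRd; mem=40
  op7 P2: store L2 := 72 → I/I/M/I on L2; bus (none); mem=60
  op8 P2: store L2 := 24 → I/I/M/I on L2; bus (none); mem=60
  op9 P3: store L3 := 49 → I/I/I/M on L3; bus BusRdX Flush; mem=12
  op10 P0: store L3 := 51 → M/I/I/I on L3; bus BusRdX Flush; mem=49
  op11 P1: load  L3 → S/S/I/I on L3; bus BusRd Flush; mem=51
  op12 P2: store L3 := 68 → I/I/M/I on L3; bus BusRdX; mem=51
  op13 P2: load  L0 → I/S/S/S on L0; bus BusRd; mem=52
  op14 P3: store L0 := 34 → I/I/I/M on L0; bus BusUpgr; mem=52
  op15 P1: load  L1 → I/M/I/I on L1; bus (none); mem=20
  op16 P1: load  L4 → I/S/I/S on L4; bus BusRd; mem=40
  op17 P2: load  L3 → I/I/M/I on L3; bus (none); mem=51
  op18 P2: load  L1 → I/S/S/I on L1; bus BusRd Flush; mem=35
  op19 P1: store L0 := 66 → I/M/I/I on L0; bus BusRdX Flush; mem=34
  op20 P2: load  L0 → I/S/S/I on L0; bus BusRd Flush; mem=66
  op21 P3: load  L0 → I/S/S/S on L0; bus BusRd; mem=66
  op22 P0: store L0 := 43 → M/I/I/I on L0; bus BusRdX; mem=66
  op23 P1: load  L0 → S/S/I/I on L0; bus BusRd Flush; mem=43
  op24 P0: load  L2 → S/I/S/I on L2; bus BusRd Flush; mem=24
  op25 P0: store L2 := 75 → M/I/I/I on L2; bus BusUpgr; mem=24
  op26 P2: store L2 := 95 → I/I/M/I on L2; bus BusRdX Flush; mem=75
  op27 P0: store L2 := 75 → M/I/I/I on L2; bus BusRdX Flush; mem=95
  op28 P1: load  L2 → S/S/I/I on L2; bus BusRd Flush; mem=75
  op29 P0: store L1 := 78 → M/I/I/I on L1; bus BusRdX; mem=35
  op30 P3: store L2 := 20 → I/I/I/M on L2; bus BusRdX; mem=75

bus = BusRdX,Flush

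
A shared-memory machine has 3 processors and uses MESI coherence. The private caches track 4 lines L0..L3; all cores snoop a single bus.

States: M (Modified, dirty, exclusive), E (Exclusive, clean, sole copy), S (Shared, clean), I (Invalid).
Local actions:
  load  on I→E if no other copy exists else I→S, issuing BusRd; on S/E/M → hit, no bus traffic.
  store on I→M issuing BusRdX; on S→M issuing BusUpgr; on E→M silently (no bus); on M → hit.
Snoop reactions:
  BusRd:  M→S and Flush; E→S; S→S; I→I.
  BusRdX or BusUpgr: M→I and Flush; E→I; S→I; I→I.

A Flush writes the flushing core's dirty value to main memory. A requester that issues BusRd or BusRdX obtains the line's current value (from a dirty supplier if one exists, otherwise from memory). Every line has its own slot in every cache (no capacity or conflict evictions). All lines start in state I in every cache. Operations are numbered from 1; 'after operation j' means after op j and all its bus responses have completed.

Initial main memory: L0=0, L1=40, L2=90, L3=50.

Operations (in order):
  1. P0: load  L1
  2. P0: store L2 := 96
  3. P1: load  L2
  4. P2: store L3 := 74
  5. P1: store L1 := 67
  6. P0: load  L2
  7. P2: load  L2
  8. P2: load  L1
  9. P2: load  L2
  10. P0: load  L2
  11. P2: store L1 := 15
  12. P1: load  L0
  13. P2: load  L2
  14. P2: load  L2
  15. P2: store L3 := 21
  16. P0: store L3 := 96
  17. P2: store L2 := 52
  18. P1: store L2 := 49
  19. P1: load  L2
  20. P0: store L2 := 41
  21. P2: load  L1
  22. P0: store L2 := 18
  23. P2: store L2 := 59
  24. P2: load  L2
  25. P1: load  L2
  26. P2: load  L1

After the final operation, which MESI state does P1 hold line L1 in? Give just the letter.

step 1: P0: load  L1  ⟶  EII  (L1)  txn=BusRd  M[L1]=40
step 2: P0: store L2 := 96  ⟶  MII  (L2)  txn=BusRdX  M[L2]=90
step 3: P1: load  L2  ⟶  SSI  (L2)  txn=BusRd+Flush  M[L2]=96
step 4: P2: store L3 := 74  ⟶  IIM  (L3)  txn=BusRdX  M[L3]=50
step 5: P1: store L1 := 67  ⟶  IMI  (L1)  txn=BusRdX  M[L1]=40
step 6: P0: load  L2  ⟶  SSI  (L2)  txn=∅  M[L2]=96
step 7: P2: load  L2  ⟶  SSS  (L2)  txn=BusRd  M[L2]=96
step 8: P2: load  L1  ⟶  ISS  (L1)  txn=BusRd+Flush  M[L1]=67
step 9: P2: load  L2  ⟶  SSS  (L2)  txn=∅  M[L2]=96
step 10: P0: load  L2  ⟶  SSS  (L2)  txn=∅  M[L2]=96
step 11: P2: store L1 := 15  ⟶  IIM  (L1)  txn=BusUpgr  M[L1]=67
step 12: P1: load  L0  ⟶  IEI  (L0)  txn=BusRd  M[L0]=0
step 13: P2: load  L2  ⟶  SSS  (L2)  txn=∅  M[L2]=96
step 14: P2: load  L2  ⟶  SSS  (L2)  txn=∅  M[L2]=96
step 15: P2: store L3 := 21  ⟶  IIM  (L3)  txn=∅  M[L3]=50
step 16: P0: store L3 := 96  ⟶  MII  (L3)  txn=BusRdX+Flush  M[L3]=21
step 17: P2: store L2 := 52  ⟶  IIM  (L2)  txn=BusUpgr  M[L2]=96
step 18: P1: store L2 := 49  ⟶  IMI  (L2)  txn=BusRdX+Flush  M[L2]=52
step 19: P1: load  L2  ⟶  IMI  (L2)  txn=∅  M[L2]=52
step 20: P0: store L2 := 41  ⟶  MII  (L2)  txn=BusRdX+Flush  M[L2]=49
step 21: P2: load  L1  ⟶  IIM  (L1)  txn=∅  M[L1]=67
step 22: P0: store L2 := 18  ⟶  MII  (L2)  txn=∅  M[L2]=49
step 23: P2: store L2 := 59  ⟶  IIM  (L2)  txn=BusRdX+Flush  M[L2]=18
step 24: P2: load  L2  ⟶  IIM  (L2)  txn=∅  M[L2]=18
step 25: P1: load  L2  ⟶  ISS  (L2)  txn=BusRd+Flush  M[L2]=59
step 26: P2: load  L1  ⟶  IIM  (L1)  txn=∅  M[L1]=67

state = I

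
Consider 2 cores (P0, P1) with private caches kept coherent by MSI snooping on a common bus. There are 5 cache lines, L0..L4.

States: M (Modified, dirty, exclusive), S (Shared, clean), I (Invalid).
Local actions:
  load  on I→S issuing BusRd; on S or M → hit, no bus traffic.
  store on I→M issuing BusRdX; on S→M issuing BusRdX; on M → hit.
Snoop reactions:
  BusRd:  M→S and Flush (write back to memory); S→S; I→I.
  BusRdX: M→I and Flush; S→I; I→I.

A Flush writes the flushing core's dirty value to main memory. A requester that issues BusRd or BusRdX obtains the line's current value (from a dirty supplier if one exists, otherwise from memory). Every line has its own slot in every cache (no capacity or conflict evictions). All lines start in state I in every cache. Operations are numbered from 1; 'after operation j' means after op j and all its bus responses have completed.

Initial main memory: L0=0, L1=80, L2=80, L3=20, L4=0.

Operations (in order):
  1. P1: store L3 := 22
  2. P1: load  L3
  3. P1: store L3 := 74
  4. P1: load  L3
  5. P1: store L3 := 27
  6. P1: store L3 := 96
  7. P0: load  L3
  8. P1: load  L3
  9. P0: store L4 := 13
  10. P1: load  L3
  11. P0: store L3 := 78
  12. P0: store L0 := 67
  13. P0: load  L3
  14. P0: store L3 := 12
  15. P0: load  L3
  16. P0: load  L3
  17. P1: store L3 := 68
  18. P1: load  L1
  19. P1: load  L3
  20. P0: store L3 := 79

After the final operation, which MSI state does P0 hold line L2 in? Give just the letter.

[1] P1: store L3 := 22 | P0:I, P1:M(22) | bus: BusRdX
[2] P1: load  L3 | P0:I, P1:M(22) | bus: none
[3] P1: store L3 := 74 | P0:I, P1:M(74) | bus: none
[4] P1: load  L3 | P0:I, P1:M(74) | bus: none
[5] P1: store L3 := 27 | P0:I, P1:M(27) | bus: none
[6] P1: store L3 := 96 | P0:I, P1:M(96) | bus: none
[7] P0: load  L3 | P0:S(96), P1:S(96) | bus: BusRd,Flush
[8] P1: load  L3 | P0:S(96), P1:S(96) | bus: none
[9] P0: store L4 := 13 | P0:M(13), P1:I | bus: BusRdX
[10] P1: load  L3 | P0:S(96), P1:S(96) | bus: none
[11] P0: store L3 := 78 | P0:M(78), P1:I | bus: BusRdX
[12] P0: store L0 := 67 | P0:M(67), P1:I | bus: BusRdX
[13] P0: load  L3 | P0:M(78), P1:I | bus: none
[14] P0: store L3 := 12 | P0:M(12), P1:I | bus: none
[15] P0: load  L3 | P0:M(12), P1:I | bus: none
[16] P0: load  L3 | P0:M(12), P1:I | bus: none
[17] P1: store L3 := 68 | P0:I, P1:M(68) | bus: BusRdX,Flush
[18] P1: load  L1 | P0:I, P1:S(80) | bus: BusRd
[19] P1: load  L3 | P0:I, P1:M(68) | bus: none
[20] P0: store L3 := 79 | P0:M(79), P1:I | bus: BusRdX,Flush

state = I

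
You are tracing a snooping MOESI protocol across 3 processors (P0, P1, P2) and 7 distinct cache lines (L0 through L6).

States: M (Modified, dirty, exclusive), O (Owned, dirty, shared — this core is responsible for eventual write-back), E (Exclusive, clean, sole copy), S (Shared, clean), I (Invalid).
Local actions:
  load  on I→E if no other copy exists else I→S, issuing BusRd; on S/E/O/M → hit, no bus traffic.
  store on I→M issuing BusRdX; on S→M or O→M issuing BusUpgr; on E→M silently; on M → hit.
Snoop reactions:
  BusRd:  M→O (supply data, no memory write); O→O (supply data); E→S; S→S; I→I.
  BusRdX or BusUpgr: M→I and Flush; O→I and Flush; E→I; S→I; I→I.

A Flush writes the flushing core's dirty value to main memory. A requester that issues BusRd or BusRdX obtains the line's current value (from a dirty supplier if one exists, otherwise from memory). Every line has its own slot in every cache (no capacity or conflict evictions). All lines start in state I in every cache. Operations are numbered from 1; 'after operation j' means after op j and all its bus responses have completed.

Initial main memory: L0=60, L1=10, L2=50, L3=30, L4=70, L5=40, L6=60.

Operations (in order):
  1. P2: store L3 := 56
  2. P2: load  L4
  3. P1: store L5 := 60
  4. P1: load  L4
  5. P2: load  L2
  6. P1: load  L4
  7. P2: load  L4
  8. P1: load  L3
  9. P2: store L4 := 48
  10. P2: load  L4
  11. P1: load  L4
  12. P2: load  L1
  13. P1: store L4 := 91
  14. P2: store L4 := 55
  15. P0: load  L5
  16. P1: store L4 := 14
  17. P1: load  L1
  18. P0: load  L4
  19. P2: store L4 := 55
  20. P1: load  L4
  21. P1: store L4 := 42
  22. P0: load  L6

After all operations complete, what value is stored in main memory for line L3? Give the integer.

[1] P2: store L3 := 56 | P0:I, P1:I, P2:M(56) | bus: BusRdX
[2] P2: load  L4 | P0:I, P1:I, P2:E(70) | bus: BusRd
[3] P1: store L5 := 60 | P0:I, P1:M(60), P2:I | bus: BusRdX
[4] P1: load  L4 | P0:I, P1:S(70), P2:S(70) | bus: BusRd
[5] P2: load  L2 | P0:I, P1:I, P2:E(50) | bus: BusRd
[6] P1: load  L4 | P0:I, P1:S(70), P2:S(70) | bus: none
[7] P2: load  L4 | P0:I, P1:S(70), P2:S(70) | bus: none
[8] P1: load  L3 | P0:I, P1:S(56), P2:O(56) | bus: BusRd
[9] P2: store L4 := 48 | P0:I, P1:I, P2:M(48) | bus: BusUpgr
[10] P2: load  L4 | P0:I, P1:I, P2:M(48) | bus: none
[11] P1: load  L4 | P0:I, P1:S(48), P2:O(48) | bus: BusRd
[12] P2: load  L1 | P0:I, P1:I, P2:E(10) | bus: BusRd
[13] P1: store L4 := 91 | P0:I, P1:M(91), P2:I | bus: BusUpgr,Flush
[14] P2: store L4 := 55 | P0:I, P1:I, P2:M(55) | bus: BusRdX,Flush
[15] P0: load  L5 | P0:S(60), P1:O(60), P2:I | bus: BusRd
[16] P1: store L4 := 14 | P0:I, P1:M(14), P2:I | bus: BusRdX,Flush
[17] P1: load  L1 | P0:I, P1:S(10), P2:S(10) | bus: BusRd
[18] P0: load  L4 | P0:S(14), P1:O(14), P2:I | bus: BusRd
[19] P2: store L4 := 55 | P0:I, P1:I, P2:M(55) | bus: BusRdX,Flush
[20] P1: load  L4 | P0:I, P1:S(55), P2:O(55) | bus: BusRd
[21] P1: store L4 := 42 | P0:I, P1:M(42), P2:I | bus: BusUpgr,Flush
[22] P0: load  L6 | P0:E(60), P1:I, P2:I | bus: BusRd

memory[L3] = 30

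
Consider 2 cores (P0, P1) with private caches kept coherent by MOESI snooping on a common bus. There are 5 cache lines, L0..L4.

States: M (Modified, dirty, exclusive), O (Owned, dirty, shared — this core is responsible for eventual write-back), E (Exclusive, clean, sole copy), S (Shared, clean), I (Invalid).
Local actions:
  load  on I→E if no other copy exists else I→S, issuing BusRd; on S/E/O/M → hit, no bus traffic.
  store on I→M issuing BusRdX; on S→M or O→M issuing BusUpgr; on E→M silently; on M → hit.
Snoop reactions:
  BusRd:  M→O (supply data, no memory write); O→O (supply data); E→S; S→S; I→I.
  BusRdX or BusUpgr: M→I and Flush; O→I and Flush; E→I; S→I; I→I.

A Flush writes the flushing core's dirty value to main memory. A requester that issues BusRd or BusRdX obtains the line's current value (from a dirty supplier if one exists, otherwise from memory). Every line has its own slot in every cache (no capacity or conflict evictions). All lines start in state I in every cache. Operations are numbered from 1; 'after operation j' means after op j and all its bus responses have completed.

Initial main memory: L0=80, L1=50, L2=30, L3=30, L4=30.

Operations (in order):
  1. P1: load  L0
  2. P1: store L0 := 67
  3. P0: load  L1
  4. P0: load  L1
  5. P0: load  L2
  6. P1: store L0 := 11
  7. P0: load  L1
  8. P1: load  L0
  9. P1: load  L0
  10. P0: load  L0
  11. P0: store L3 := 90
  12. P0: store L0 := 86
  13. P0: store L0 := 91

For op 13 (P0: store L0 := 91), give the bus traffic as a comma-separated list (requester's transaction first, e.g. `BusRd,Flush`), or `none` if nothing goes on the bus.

bus = none

1. P1: load  L0  bus=[BusRd]  L0: P0=I P1=E  mem[L0]=80
2. P1: store L0 := 67  bus=[-]  L0: P0=I P1=M  mem[L0]=80
3. P0: load  L1  bus=[BusRd]  L1: P0=E P1=I  mem[L1]=50
4. P0: load  L1  bus=[-]  L1: P0=E P1=I  mem[L1]=50
5. P0: load  L2  bus=[BusRd]  L2: P0=E P1=I  mem[L2]=30
6. P1: store L0 := 11  bus=[-]  L0: P0=I P1=M  mem[L0]=80
7. P0: load  L1  bus=[-]  L1: P0=E P1=I  mem[L1]=50
8. P1: load  L0  bus=[-]  L0: P0=I P1=M  mem[L0]=80
9. P1: load  L0  bus=[-]  L0: P0=I P1=M  mem[L0]=80
10. P0: load  L0  bus=[BusRd]  L0: P0=S P1=O  mem[L0]=80
11. P0: store L3 := 90  bus=[BusRdX]  L3: P0=M P1=I  mem[L3]=30
12. P0: store L0 := 86  bus=[BusUpgr,Flush]  L0: P0=M P1=I  mem[L0]=11
13. P0: store L0 := 91  bus=[-]  L0: P0=M P1=I  mem[L0]=11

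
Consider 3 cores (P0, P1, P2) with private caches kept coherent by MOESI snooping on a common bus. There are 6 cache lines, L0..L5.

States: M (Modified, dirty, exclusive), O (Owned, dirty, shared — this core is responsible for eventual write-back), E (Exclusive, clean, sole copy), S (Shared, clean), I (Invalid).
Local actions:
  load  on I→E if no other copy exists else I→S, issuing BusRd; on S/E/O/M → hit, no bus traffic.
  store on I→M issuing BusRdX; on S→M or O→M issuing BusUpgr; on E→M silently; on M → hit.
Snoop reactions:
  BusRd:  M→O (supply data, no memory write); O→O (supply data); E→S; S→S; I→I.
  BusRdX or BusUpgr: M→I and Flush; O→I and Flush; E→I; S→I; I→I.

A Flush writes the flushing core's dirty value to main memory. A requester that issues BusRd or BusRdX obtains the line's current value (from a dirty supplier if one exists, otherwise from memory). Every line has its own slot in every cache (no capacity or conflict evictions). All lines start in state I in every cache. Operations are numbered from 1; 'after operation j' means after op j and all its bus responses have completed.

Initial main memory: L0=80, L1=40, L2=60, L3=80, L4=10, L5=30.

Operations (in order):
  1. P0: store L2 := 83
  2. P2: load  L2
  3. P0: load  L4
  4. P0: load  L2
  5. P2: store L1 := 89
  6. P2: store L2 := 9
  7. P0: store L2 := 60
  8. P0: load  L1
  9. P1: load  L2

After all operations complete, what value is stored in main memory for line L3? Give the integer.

step 1: P0: store L2 := 83  ⟶  MII  (L2)  txn=BusRdX  M[L2]=60
step 2: P2: load  L2  ⟶  OIS  (L2)  txn=BusRd  M[L2]=60
step 3: P0: load  L4  ⟶  EII  (L4)  txn=BusRd  M[L4]=10
step 4: P0: load  L2  ⟶  OIS  (L2)  txn=∅  M[L2]=60
step 5: P2: store L1 := 89  ⟶  IIM  (L1)  txn=BusRdX  M[L1]=40
step 6: P2: store L2 := 9  ⟶  IIM  (L2)  txn=BusUpgr+Flush  M[L2]=83
step 7: P0: store L2 := 60  ⟶  MII  (L2)  txn=BusRdX+Flush  M[L2]=9
step 8: P0: load  L1  ⟶  SIO  (L1)  txn=BusRd  M[L1]=40
step 9: P1: load  L2  ⟶  OSI  (L2)  txn=BusRd  M[L2]=9

memory[L3] = 80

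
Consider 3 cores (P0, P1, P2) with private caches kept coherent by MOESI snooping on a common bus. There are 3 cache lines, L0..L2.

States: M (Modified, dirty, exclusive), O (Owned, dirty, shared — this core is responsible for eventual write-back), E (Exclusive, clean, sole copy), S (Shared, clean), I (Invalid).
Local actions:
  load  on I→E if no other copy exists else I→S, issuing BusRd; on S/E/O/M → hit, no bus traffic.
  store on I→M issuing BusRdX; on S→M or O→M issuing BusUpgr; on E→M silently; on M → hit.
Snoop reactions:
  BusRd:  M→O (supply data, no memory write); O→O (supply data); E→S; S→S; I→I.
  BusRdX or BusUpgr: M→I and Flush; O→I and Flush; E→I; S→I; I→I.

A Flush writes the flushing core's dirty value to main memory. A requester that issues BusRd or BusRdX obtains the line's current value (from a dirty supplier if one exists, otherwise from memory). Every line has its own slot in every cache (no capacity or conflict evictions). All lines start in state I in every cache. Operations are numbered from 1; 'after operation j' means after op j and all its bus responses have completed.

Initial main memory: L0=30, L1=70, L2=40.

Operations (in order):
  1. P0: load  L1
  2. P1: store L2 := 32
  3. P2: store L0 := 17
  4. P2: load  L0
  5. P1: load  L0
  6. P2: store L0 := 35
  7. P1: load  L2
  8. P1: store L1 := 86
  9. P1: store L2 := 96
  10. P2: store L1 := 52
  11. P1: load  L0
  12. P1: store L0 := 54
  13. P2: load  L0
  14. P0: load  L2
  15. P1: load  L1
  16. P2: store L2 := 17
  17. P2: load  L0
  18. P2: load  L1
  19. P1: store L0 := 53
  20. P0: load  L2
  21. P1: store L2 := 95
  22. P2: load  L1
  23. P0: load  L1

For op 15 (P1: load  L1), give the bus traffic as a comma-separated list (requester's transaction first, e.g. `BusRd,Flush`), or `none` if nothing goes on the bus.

bus = BusRd

1. P0: load  L1  bus=[BusRd]  L1: P0=E P1=I P2=I  mem[L1]=70
2. P1: store L2 := 32  bus=[BusRdX]  L2: P0=I P1=M P2=I  mem[L2]=40
3. P2: store L0 := 17  bus=[BusRdX]  L0: P0=I P1=I P2=M  mem[L0]=30
4. P2: load  L0  bus=[-]  L0: P0=I P1=I P2=M  mem[L0]=30
5. P1: load  L0  bus=[BusRd]  L0: P0=I P1=S P2=O  mem[L0]=30
6. P2: store L0 := 35  bus=[BusUpgr]  L0: P0=I P1=I P2=M  mem[L0]=30
7. P1: load  L2  bus=[-]  L2: P0=I P1=M P2=I  mem[L2]=40
8. P1: store L1 := 86  bus=[BusRdX]  L1: P0=I P1=M P2=I  mem[L1]=70
9. P1: store L2 := 96  bus=[-]  L2: P0=I P1=M P2=I  mem[L2]=40
10. P2: store L1 := 52  bus=[BusRdX,Flush]  L1: P0=I P1=I P2=M  mem[L1]=86
11. P1: load  L0  bus=[BusRd]  L0: P0=I P1=S P2=O  mem[L0]=30
12. P1: store L0 := 54  bus=[BusUpgr,Flush]  L0: P0=I P1=M P2=I  mem[L0]=35
13. P2: load  L0  bus=[BusRd]  L0: P0=I P1=O P2=S  mem[L0]=35
14. P0: load  L2  bus=[BusRd]  L2: P0=S P1=O P2=I  mem[L2]=40
15. P1: load  L1  bus=[BusRd]  L1: P0=I P1=S P2=O  mem[L1]=86
16. P2: store L2 := 17  bus=[BusRdX,Flush]  L2: P0=I P1=I P2=M  mem[L2]=96
17. P2: load  L0  bus=[-]  L0: P0=I P1=O P2=S  mem[L0]=35
18. P2: load  L1  bus=[-]  L1: P0=I P1=S P2=O  mem[L1]=86
19. P1: store L0 := 53  bus=[BusUpgr]  L0: P0=I P1=M P2=I  mem[L0]=35
20. P0: load  L2  bus=[BusRd]  L2: P0=S P1=I P2=O  mem[L2]=96
21. P1: store L2 := 95  bus=[BusRdX,Flush]  L2: P0=I P1=M P2=I  mem[L2]=17
22. P2: load  L1  bus=[-]  L1: P0=I P1=S P2=O  mem[L1]=86
23. P0: load  L1  bus=[BusRd]  L1: P0=S P1=S P2=O  mem[L1]=86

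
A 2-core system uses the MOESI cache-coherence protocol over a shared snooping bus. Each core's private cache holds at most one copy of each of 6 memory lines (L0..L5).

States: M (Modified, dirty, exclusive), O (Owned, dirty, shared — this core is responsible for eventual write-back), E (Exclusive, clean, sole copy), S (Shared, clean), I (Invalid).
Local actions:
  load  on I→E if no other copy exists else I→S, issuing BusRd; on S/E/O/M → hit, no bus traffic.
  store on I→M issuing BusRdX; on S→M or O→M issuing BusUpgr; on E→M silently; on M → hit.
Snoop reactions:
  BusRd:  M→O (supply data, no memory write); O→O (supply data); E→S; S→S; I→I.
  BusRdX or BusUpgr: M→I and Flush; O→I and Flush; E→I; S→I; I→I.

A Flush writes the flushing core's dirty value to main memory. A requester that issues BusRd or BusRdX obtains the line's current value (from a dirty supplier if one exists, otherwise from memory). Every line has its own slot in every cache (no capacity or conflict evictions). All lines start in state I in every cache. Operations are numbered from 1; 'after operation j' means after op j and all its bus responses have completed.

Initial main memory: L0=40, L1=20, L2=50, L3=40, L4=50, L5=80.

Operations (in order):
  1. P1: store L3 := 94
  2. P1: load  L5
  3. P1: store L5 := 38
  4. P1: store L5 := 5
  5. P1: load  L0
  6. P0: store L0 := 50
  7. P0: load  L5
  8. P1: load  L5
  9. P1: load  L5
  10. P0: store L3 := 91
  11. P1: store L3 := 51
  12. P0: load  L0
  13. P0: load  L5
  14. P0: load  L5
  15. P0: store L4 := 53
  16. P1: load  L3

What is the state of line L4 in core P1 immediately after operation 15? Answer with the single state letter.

[1] P1: store L3 := 94 | P0:I, P1:M(94) | bus: BusRdX
[2] P1: load  L5 | P0:I, P1:E(80) | bus: BusRd
[3] P1: store L5 := 38 | P0:I, P1:M(38) | bus: none
[4] P1: store L5 := 5 | P0:I, P1:M(5) | bus: none
[5] P1: load  L0 | P0:I, P1:E(40) | bus: BusRd
[6] P0: store L0 := 50 | P0:M(50), P1:I | bus: BusRdX
[7] P0: load  L5 | P0:S(5), P1:O(5) | bus: BusRd
[8] P1: load  L5 | P0:S(5), P1:O(5) | bus: none
[9] P1: load  L5 | P0:S(5), P1:O(5) | bus: none
[10] P0: store L3 := 91 | P0:M(91), P1:I | bus: BusRdX,Flush
[11] P1: store L3 := 51 | P0:I, P1:M(51) | bus: BusRdX,Flush
[12] P0: load  L0 | P0:M(50), P1:I | bus: none
[13] P0: load  L5 | P0:S(5), P1:O(5) | bus: none
[14] P0: load  L5 | P0:S(5), P1:O(5) | bus: none
[15] P0: store L4 := 53 | P0:M(53), P1:I | bus: BusRdX
[16] P1: load  L3 | P0:I, P1:M(51) | bus: none

state = I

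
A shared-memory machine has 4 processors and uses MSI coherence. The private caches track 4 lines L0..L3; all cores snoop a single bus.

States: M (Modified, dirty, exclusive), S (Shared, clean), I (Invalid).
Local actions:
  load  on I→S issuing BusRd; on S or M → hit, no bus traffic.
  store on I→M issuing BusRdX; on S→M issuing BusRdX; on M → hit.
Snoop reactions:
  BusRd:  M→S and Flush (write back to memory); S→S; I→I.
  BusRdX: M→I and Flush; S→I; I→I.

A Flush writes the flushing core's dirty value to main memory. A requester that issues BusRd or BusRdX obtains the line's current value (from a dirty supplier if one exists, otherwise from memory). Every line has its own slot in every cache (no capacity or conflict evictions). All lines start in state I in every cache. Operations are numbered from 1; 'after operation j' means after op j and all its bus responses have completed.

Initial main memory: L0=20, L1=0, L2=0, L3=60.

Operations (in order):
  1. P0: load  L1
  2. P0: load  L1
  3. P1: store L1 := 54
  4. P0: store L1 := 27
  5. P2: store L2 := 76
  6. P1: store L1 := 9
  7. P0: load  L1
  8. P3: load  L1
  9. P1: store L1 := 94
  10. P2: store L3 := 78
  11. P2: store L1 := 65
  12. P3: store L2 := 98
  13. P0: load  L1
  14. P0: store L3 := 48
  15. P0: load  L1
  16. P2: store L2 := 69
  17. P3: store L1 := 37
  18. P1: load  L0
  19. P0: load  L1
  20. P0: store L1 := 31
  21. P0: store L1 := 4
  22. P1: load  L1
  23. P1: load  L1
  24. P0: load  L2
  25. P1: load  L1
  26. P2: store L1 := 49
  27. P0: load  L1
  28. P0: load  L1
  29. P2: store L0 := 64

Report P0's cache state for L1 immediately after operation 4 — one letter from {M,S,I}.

state = M

step 1: P0: load  L1  ⟶  SIII  (L1)  txn=BusRd  M[L1]=0
step 2: P0: load  L1  ⟶  SIII  (L1)  txn=∅  M[L1]=0
step 3: P1: store L1 := 54  ⟶  IMII  (L1)  txn=BusRdX  M[L1]=0
step 4: P0: store L1 := 27  ⟶  MIII  (L1)  txn=BusRdX+Flush  M[L1]=54
step 5: P2: store L2 := 76  ⟶  IIMI  (L2)  txn=BusRdX  M[L2]=0
step 6: P1: store L1 := 9  ⟶  IMII  (L1)  txn=BusRdX+Flush  M[L1]=27
step 7: P0: load  L1  ⟶  SSII  (L1)  txn=BusRd+Flush  M[L1]=9
step 8: P3: load  L1  ⟶  SSIS  (L1)  txn=BusRd  M[L1]=9
step 9: P1: store L1 := 94  ⟶  IMII  (L1)  txn=BusRdX  M[L1]=9
step 10: P2: store L3 := 78  ⟶  IIMI  (L3)  txn=BusRdX  M[L3]=60
step 11: P2: store L1 := 65  ⟶  IIMI  (L1)  txn=BusRdX+Flush  M[L1]=94
step 12: P3: store L2 := 98  ⟶  IIIM  (L2)  txn=BusRdX+Flush  M[L2]=76
step 13: P0: load  L1  ⟶  SISI  (L1)  txn=BusRd+Flush  M[L1]=65
step 14: P0: store L3 := 48  ⟶  MIII  (L3)  txn=BusRdX+Flush  M[L3]=78
step 15: P0: load  L1  ⟶  SISI  (L1)  txn=∅  M[L1]=65
step 16: P2: store L2 := 69  ⟶  IIMI  (L2)  txn=BusRdX+Flush  M[L2]=98
step 17: P3: store L1 := 37  ⟶  IIIM  (L1)  txn=BusRdX  M[L1]=65
step 18: P1: load  L0  ⟶  ISII  (L0)  txn=BusRd  M[L0]=20
step 19: P0: load  L1  ⟶  SIIS  (L1)  txn=BusRd+Flush  M[L1]=37
step 20: P0: store L1 := 31  ⟶  MIII  (L1)  txn=BusRdX  M[L1]=37
step 21: P0: store L1 := 4  ⟶  MIII  (L1)  txn=∅  M[L1]=37
step 22: P1: load  L1  ⟶  SSII  (L1)  txn=BusRd+Flush  M[L1]=4
step 23: P1: load  L1  ⟶  SSII  (L1)  txn=∅  M[L1]=4
step 24: P0: load  L2  ⟶  SISI  (L2)  txn=BusRd+Flush  M[L2]=69
step 25: P1: load  L1  ⟶  SSII  (L1)  txn=∅  M[L1]=4
step 26: P2: store L1 := 49  ⟶  IIMI  (L1)  txn=BusRdX  M[L1]=4
step 27: P0: load  L1  ⟶  SISI  (L1)  txn=BusRd+Flush  M[L1]=49
step 28: P0: load  L1  ⟶  SISI  (L1)  txn=∅  M[L1]=49
step 29: P2: store L0 := 64  ⟶  IIMI  (L0)  txn=BusRdX  M[L0]=20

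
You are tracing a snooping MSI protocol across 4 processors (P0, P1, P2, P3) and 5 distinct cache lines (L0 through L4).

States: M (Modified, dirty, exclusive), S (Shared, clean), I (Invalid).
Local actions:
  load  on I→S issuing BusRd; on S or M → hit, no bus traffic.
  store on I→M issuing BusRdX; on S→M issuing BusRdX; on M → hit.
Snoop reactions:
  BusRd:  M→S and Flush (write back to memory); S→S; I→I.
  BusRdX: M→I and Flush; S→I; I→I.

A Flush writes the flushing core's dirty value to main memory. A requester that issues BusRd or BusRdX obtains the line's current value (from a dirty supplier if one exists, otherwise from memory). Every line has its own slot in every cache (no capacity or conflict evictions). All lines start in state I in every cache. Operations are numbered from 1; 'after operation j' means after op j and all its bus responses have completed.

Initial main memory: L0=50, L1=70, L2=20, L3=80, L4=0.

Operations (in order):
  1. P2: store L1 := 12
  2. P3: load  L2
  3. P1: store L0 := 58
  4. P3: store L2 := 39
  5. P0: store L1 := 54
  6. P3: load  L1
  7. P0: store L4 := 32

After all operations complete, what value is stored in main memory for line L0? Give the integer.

memory[L0] = 50

step 1: P2: store L1 := 12  ⟶  IIMI  (L1)  txn=BusRdX  M[L1]=70
step 2: P3: load  L2  ⟶  IIIS  (L2)  txn=BusRd  M[L2]=20
step 3: P1: store L0 := 58  ⟶  IMII  (L0)  txn=BusRdX  M[L0]=50
step 4: P3: store L2 := 39  ⟶  IIIM  (L2)  txn=BusRdX  M[L2]=20
step 5: P0: store L1 := 54  ⟶  MIII  (L1)  txn=BusRdX+Flush  M[L1]=12
step 6: P3: load  L1  ⟶  SIIS  (L1)  txn=BusRd+Flush  M[L1]=54
step 7: P0: store L4 := 32  ⟶  MIII  (L4)  txn=BusRdX  M[L4]=0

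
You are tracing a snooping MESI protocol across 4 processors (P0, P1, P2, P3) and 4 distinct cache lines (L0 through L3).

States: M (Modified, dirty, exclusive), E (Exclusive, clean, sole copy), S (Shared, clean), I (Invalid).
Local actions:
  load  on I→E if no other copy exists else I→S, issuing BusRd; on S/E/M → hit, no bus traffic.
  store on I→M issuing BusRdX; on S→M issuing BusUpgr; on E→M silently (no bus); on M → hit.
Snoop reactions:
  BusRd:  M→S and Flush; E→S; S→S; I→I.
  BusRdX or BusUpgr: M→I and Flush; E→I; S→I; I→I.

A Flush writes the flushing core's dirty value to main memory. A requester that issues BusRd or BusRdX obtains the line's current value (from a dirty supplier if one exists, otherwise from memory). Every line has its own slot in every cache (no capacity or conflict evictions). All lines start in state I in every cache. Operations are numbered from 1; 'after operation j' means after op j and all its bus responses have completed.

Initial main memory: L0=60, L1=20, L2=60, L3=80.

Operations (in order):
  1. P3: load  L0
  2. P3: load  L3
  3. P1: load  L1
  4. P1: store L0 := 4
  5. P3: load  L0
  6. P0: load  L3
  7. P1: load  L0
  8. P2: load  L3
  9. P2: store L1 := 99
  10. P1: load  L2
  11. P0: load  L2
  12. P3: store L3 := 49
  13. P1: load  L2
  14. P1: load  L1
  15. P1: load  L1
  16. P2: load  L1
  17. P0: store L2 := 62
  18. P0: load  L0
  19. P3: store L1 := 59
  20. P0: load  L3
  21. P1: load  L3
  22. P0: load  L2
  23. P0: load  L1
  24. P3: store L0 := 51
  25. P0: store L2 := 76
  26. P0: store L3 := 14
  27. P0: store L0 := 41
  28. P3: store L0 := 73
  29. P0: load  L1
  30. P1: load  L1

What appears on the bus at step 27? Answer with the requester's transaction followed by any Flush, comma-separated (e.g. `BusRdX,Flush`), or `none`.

step 1: P3: load  L0  ⟶  IIIE  (L0)  txn=BusRd  M[L0]=60
step 2: P3: load  L3  ⟶  IIIE  (L3)  txn=BusRd  M[L3]=80
step 3: P1: load  L1  ⟶  IEII  (L1)  txn=BusRd  M[L1]=20
step 4: P1: store L0 := 4  ⟶  IMII  (L0)  txn=BusRdX  M[L0]=60
step 5: P3: load  L0  ⟶  ISIS  (L0)  txn=BusRd+Flush  M[L0]=4
step 6: P0: load  L3  ⟶  SIIS  (L3)  txn=BusRd  M[L3]=80
step 7: P1: load  L0  ⟶  ISIS  (L0)  txn=∅  M[L0]=4
step 8: P2: load  L3  ⟶  SISS  (L3)  txn=BusRd  M[L3]=80
step 9: P2: store L1 := 99  ⟶  IIMI  (L1)  txn=BusRdX  M[L1]=20
step 10: P1: load  L2  ⟶  IEII  (L2)  txn=BusRd  M[L2]=60
step 11: P0: load  L2  ⟶  SSII  (L2)  txn=BusRd  M[L2]=60
step 12: P3: store L3 := 49  ⟶  IIIM  (L3)  txn=BusUpgr  M[L3]=80
step 13: P1: load  L2  ⟶  SSII  (L2)  txn=∅  M[L2]=60
step 14: P1: load  L1  ⟶  ISSI  (L1)  txn=BusRd+Flush  M[L1]=99
step 15: P1: load  L1  ⟶  ISSI  (L1)  txn=∅  M[L1]=99
step 16: P2: load  L1  ⟶  ISSI  (L1)  txn=∅  M[L1]=99
step 17: P0: store L2 := 62  ⟶  MIII  (L2)  txn=BusUpgr  M[L2]=60
step 18: P0: load  L0  ⟶  SSIS  (L0)  txn=BusRd  M[L0]=4
step 19: P3: store L1 := 59  ⟶  IIIM  (L1)  txn=BusRdX  M[L1]=99
step 20: P0: load  L3  ⟶  SIIS  (L3)  txn=BusRd+Flush  M[L3]=49
step 21: P1: load  L3  ⟶  SSIS  (L3)  txn=BusRd  M[L3]=49
step 22: P0: load  L2  ⟶  MIII  (L2)  txn=∅  M[L2]=60
step 23: P0: load  L1  ⟶  SIIS  (L1)  txn=BusRd+Flush  M[L1]=59
step 24: P3: store L0 := 51  ⟶  IIIM  (L0)  txn=BusUpgr  M[L0]=4
step 25: P0: store L2 := 76  ⟶  MIII  (L2)  txn=∅  M[L2]=60
step 26: P0: store L3 := 14  ⟶  MIII  (L3)  txn=BusUpgr  M[L3]=49
step 27: P0: store L0 := 41  ⟶  MIII  (L0)  txn=BusRdX+Flush  M[L0]=51
step 28: P3: store L0 := 73  ⟶  IIIM  (L0)  txn=BusRdX+Flush  M[L0]=41
step 29: P0: load  L1  ⟶  SIIS  (L1)  txn=∅  M[L1]=59
step 30: P1: load  L1  ⟶  SSIS  (L1)  txn=BusRd  M[L1]=59

bus = BusRdX,Flush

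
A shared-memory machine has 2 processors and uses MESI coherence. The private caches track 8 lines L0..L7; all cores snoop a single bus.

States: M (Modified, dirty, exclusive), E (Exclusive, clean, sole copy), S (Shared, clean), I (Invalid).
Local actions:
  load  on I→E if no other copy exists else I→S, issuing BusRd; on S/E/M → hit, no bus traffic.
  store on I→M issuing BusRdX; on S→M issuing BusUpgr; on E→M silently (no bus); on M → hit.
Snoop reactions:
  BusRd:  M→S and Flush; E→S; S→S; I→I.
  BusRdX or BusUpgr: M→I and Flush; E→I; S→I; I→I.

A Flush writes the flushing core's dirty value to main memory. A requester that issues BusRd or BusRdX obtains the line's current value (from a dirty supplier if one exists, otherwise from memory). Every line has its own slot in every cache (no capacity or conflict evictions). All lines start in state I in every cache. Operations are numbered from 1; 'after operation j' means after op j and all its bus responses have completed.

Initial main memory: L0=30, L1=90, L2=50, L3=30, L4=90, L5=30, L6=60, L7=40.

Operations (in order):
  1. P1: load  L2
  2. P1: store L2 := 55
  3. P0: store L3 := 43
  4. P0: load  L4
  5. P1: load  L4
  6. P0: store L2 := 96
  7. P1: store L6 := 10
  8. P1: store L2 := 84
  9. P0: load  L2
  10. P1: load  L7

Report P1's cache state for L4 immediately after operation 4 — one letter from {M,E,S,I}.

state = I

step 1: P1: load  L2  ⟶  IE  (L2)  txn=BusRd  M[L2]=50
step 2: P1: store L2 := 55  ⟶  IM  (L2)  txn=∅  M[L2]=50
step 3: P0: store L3 := 43  ⟶  MI  (L3)  txn=BusRdX  M[L3]=30
step 4: P0: load  L4  ⟶  EI  (L4)  txn=BusRd  M[L4]=90
step 5: P1: load  L4  ⟶  SS  (L4)  txn=BusRd  M[L4]=90
step 6: P0: store L2 := 96  ⟶  MI  (L2)  txn=BusRdX+Flush  M[L2]=55
step 7: P1: store L6 := 10  ⟶  IM  (L6)  txn=BusRdX  M[L6]=60
step 8: P1: store L2 := 84  ⟶  IM  (L2)  txn=BusRdX+Flush  M[L2]=96
step 9: P0: load  L2  ⟶  SS  (L2)  txn=BusRd+Flush  M[L2]=84
step 10: P1: load  L7  ⟶  IE  (L7)  txn=BusRd  M[L7]=40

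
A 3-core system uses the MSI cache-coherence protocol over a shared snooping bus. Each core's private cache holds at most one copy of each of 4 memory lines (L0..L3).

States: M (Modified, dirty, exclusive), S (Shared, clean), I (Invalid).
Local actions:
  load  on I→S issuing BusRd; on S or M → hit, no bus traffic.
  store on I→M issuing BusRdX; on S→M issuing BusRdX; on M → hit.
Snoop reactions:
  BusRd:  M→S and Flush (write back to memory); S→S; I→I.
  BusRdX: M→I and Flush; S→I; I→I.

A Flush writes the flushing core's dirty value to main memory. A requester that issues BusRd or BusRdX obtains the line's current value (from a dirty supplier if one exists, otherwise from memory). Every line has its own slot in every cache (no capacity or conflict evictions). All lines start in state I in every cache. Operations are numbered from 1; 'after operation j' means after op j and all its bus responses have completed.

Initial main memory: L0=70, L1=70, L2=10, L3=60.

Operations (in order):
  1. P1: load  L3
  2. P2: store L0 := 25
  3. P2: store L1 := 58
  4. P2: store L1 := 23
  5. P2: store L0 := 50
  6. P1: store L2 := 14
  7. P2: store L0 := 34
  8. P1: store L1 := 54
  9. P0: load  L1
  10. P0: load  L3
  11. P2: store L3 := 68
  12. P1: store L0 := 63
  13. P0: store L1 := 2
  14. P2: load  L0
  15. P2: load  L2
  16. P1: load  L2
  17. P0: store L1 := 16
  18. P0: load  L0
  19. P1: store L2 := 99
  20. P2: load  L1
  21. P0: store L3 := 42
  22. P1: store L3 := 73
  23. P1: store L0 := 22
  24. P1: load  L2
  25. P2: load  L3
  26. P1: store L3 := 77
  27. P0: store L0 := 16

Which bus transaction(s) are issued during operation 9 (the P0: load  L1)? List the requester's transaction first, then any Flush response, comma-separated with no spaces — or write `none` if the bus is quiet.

1. P1: load  L3  bus=[BusRd]  L3: P0=I P1=S P2=I  mem[L3]=60
2. P2: store L0 := 25  bus=[BusRdX]  L0: P0=I P1=I P2=M  mem[L0]=70
3. P2: store L1 := 58  bus=[BusRdX]  L1: P0=I P1=I P2=M  mem[L1]=70
4. P2: store L1 := 23  bus=[-]  L1: P0=I P1=I P2=M  mem[L1]=70
5. P2: store L0 := 50  bus=[-]  L0: P0=I P1=I P2=M  mem[L0]=70
6. P1: store L2 := 14  bus=[BusRdX]  L2: P0=I P1=M P2=I  mem[L2]=10
7. P2: store L0 := 34  bus=[-]  L0: P0=I P1=I P2=M  mem[L0]=70
8. P1: store L1 := 54  bus=[BusRdX,Flush]  L1: P0=I P1=M P2=I  mem[L1]=23
9. P0: load  L1  bus=[BusRd,Flush]  L1: P0=S P1=S P2=I  mem[L1]=54
10. P0: load  L3  bus=[BusRd]  L3: P0=S P1=S P2=I  mem[L3]=60
11. P2: store L3 := 68  bus=[BusRdX]  L3: P0=I P1=I P2=M  mem[L3]=60
12. P1: store L0 := 63  bus=[BusRdX,Flush]  L0: P0=I P1=M P2=I  mem[L0]=34
13. P0: store L1 := 2  bus=[BusRdX]  L1: P0=M P1=I P2=I  mem[L1]=54
14. P2: load  L0  bus=[BusRd,Flush]  L0: P0=I P1=S P2=S  mem[L0]=63
15. P2: load  L2  bus=[BusRd,Flush]  L2: P0=I P1=S P2=S  mem[L2]=14
16. P1: load  L2  bus=[-]  L2: P0=I P1=S P2=S  mem[L2]=14
17. P0: store L1 := 16  bus=[-]  L1: P0=M P1=I P2=I  mem[L1]=54
18. P0: load  L0  bus=[BusRd]  L0: P0=S P1=S P2=S  mem[L0]=63
19. P1: store L2 := 99  bus=[BusRdX]  L2: P0=I P1=M P2=I  mem[L2]=14
20. P2: load  L1  bus=[BusRd,Flush]  L1: P0=S P1=I P2=S  mem[L1]=16
21. P0: store L3 := 42  bus=[BusRdX,Flush]  L3: P0=M P1=I P2=I  mem[L3]=68
22. P1: store L3 := 73  bus=[BusRdX,Flush]  L3: P0=I P1=M P2=I  mem[L3]=42
23. P1: store L0 := 22  bus=[BusRdX]  L0: P0=I P1=M P2=I  mem[L0]=63
24. P1: load  L2  bus=[-]  L2: P0=I P1=M P2=I  mem[L2]=14
25. P2: load  L3  bus=[BusRd,Flush]  L3: P0=I P1=S P2=S  mem[L3]=73
26. P1: store L3 := 77  bus=[BusRdX]  L3: P0=I P1=M P2=I  mem[L3]=73
27. P0: store L0 := 16  bus=[BusRdX,Flush]  L0: P0=M P1=I P2=I  mem[L0]=22

bus = BusRd,Flush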